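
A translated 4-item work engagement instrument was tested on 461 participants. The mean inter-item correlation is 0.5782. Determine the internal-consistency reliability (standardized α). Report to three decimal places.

Standardized α = k·r̄ / (1 + (k−1)·r̄) = 4 × 0.5782 / (1 + 3 × 0.5782)
  = 2.3128 / 2.7346 = 0.846

α = 0.846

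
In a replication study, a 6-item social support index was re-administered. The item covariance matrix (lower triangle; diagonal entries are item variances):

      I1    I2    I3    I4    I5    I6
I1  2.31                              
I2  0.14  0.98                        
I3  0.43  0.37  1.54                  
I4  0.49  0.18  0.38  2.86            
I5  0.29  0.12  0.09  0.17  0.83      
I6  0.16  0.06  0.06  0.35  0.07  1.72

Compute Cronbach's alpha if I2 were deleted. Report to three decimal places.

α = 0.437

Remaining items: I1, I3, I4, I5, I6 (k = 5).
Σσᵢ² = 2.31 + 1.54 + 2.86 + 0.83 + 1.72 = 9.26
σ²_total = 9.26 + 2 × 2.49 = 14.24
α (item deleted) = (5/4)·(1 − 9.26/14.24) = 0.437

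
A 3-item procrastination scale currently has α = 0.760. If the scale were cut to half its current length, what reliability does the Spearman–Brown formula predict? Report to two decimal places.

Length factor m = 1/2
α' = m·α / (1 − (1−m)·α)
   = 1/2 × 0.760 / (1 − (1 − 1/2) × 0.760)
   = 0.3800 / 0.6200 = 0.61

predicted reliability = 0.61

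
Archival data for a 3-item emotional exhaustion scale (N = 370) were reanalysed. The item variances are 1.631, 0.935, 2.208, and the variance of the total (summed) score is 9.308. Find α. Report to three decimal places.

Σσᵢ² = 1.631 + 0.935 + 2.208 = 4.774
α = (k/(k−1))·(1 − Σσᵢ²/total variance) = (3/2)·(1 − 4.774/9.308) = 0.731

α = 0.731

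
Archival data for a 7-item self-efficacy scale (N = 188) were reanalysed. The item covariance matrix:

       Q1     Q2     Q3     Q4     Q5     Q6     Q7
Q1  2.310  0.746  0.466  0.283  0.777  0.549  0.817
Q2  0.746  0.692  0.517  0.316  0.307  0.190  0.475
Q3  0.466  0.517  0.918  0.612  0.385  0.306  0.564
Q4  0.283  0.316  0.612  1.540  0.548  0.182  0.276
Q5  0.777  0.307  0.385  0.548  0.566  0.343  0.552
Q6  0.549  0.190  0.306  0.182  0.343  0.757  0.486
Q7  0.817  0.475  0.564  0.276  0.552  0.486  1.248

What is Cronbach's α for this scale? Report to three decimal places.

sum of item variances = 2.310 + 0.692 + 0.918 + 1.540 + 0.566 + 0.757 + 1.248 = 8.031
Sum of off-diagonal covariances = 9.697
total variance = 8.031 + 2 × 9.697 = 27.425
α = (k/(k−1))·(1 − sum of item variances/total variance) = (7/6)·(1 − 8.031/27.425) = 0.825

Cronbach's α = 0.825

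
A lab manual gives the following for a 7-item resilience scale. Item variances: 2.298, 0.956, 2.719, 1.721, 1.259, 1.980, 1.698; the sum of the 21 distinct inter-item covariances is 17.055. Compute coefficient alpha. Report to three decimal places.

sum of item variances = 2.298 + 0.956 + 2.719 + 1.721 + 1.259 + 1.980 + 1.698 = 12.631
Sum of distinct covariances = 17.055
Var(T) = sum of item variances + 2·Σcov = 12.631 + 2 × 17.055 = 46.741
α = (7/6)·(1 − 12.631/46.741) = 0.851

coefficient alpha = 0.851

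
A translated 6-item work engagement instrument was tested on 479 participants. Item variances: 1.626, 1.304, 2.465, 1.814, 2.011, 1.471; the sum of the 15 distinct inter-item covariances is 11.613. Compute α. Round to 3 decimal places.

α = 0.822

Σσ²ᵢ = 1.626 + 1.304 + 2.465 + 1.814 + 2.011 + 1.471 = 10.691
Sum of distinct covariances = 11.613
total variance = Σσ²ᵢ + 2·Σcov = 10.691 + 2 × 11.613 = 33.917
α = (6/5)·(1 − 10.691/33.917) = 0.822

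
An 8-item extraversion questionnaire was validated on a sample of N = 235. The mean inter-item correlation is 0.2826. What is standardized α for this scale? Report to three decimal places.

Standardized α = k·r̄ / (1 + (k−1)·r̄) = 8 × 0.2826 / (1 + 7 × 0.2826)
  = 2.2608 / 2.9782 = 0.759

standardized α = 0.759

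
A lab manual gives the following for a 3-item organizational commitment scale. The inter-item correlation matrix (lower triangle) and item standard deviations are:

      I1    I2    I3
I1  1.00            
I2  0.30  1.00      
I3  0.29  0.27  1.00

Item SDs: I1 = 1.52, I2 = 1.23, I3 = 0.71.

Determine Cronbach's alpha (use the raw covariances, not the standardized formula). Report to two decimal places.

Σσ²ᵢ = 1.52² + 1.23² + 0.71² = 4.3274
Covariances σ_ij = r_ij · s_i · s_j:
  σ(I1,I2) = 0.30 × 1.52 × 1.23 = 0.5609
  σ(I1,I3) = 0.29 × 1.52 × 0.71 = 0.3130
  σ(I2,I3) = 0.27 × 1.23 × 0.71 = 0.2358
σ²_T = Σσ²ᵢ + 2·Σσ_ij = 4.3274 + 2 × 1.1097 = 6.5468
α = (3/2)·(1 − 4.3274/6.5468) = 0.51

α = 0.51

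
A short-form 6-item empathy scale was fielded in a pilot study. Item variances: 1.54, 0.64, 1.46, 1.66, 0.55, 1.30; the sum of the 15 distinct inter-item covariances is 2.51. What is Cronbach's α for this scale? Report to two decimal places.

sum of item variances = 1.54 + 0.64 + 1.46 + 1.66 + 0.55 + 1.30 = 7.15
Sum of distinct covariances = 2.51
Var(T) = sum of item variances + 2·Σcov = 7.15 + 2 × 2.51 = 12.17
α = (6/5)·(1 − 7.15/12.17) = 0.49

α = 0.49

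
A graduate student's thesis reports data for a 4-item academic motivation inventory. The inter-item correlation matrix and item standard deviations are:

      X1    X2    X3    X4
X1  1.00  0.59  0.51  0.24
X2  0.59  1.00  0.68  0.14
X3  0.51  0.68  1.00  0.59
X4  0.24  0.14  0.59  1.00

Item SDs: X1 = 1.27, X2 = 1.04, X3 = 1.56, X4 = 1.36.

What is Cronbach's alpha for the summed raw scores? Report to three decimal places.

Cronbach's alpha = 0.769

Σσ²ᵢ = 1.27² + 1.04² + 1.56² + 1.36² = 6.9777
Covariances σ_ij = r_ij · s_i · s_j:
  σ(X1,X2) = 0.59 × 1.27 × 1.04 = 0.7793
  σ(X1,X3) = 0.51 × 1.27 × 1.56 = 1.0104
  σ(X1,X4) = 0.24 × 1.27 × 1.36 = 0.4145
  σ(X2,X3) = 0.68 × 1.04 × 1.56 = 1.1032
  σ(X2,X4) = 0.14 × 1.04 × 1.36 = 0.1980
  σ(X3,X4) = 0.59 × 1.56 × 1.36 = 1.2517
σ²_T = Σσ²ᵢ + 2·Σσ_ij = 6.9777 + 2 × 4.7571 = 16.4919
α = (4/3)·(1 − 6.9777/16.4919) = 0.769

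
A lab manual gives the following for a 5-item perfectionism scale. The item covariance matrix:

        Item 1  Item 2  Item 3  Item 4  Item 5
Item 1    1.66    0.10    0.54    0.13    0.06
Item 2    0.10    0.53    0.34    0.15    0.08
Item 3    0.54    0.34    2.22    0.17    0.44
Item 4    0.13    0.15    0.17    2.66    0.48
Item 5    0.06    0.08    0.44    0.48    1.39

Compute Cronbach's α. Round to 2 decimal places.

α = 0.46

Σσ²ᵢ = 1.66 + 0.53 + 2.22 + 2.66 + 1.39 = 8.46
Sum of off-diagonal covariances = 2.49
total variance = 8.46 + 2 × 2.49 = 13.44
α = (k/(k−1))·(1 − Σσ²ᵢ/total variance) = (5/4)·(1 − 8.46/13.44) = 0.46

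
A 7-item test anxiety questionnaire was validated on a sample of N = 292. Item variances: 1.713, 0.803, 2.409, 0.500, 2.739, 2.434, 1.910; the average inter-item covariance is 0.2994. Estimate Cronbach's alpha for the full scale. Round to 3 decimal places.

Cronbach's alpha = 0.585

Σσ²ᵢ = 1.713 + 0.803 + 2.409 + 0.500 + 2.739 + 2.434 + 1.910 = 12.508
Sum of the 21 distinct covariances = 21 × 0.2994 = 6.2874
Var(T) = Σσ²ᵢ + 2·Σcov = 12.508 + 2 × 6.2874 = 25.0828
α = (7/6)·(1 − 12.508/25.0828) = 0.585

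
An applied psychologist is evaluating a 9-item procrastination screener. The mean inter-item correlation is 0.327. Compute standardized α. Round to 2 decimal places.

α = 0.81

Standardized α = k·r̄ / (1 + (k−1)·r̄) = 9 × 0.327 / (1 + 8 × 0.327)
  = 2.9430 / 3.6160 = 0.81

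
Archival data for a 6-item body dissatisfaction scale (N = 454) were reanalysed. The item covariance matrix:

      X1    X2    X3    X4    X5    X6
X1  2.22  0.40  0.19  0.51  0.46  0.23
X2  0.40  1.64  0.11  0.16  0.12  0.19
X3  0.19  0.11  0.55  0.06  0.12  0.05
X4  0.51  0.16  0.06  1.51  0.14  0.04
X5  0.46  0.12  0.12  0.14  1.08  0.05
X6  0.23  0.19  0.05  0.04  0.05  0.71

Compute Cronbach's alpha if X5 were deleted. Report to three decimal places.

Cronbach's alpha = 0.461

Remaining items: X1, X2, X3, X4, X6 (k = 5).
sum of item variances = 2.22 + 1.64 + 0.55 + 1.51 + 0.71 = 6.63
σ²_T = 6.63 + 2 × 1.94 = 10.51
α (item deleted) = (5/4)·(1 − 6.63/10.51) = 0.461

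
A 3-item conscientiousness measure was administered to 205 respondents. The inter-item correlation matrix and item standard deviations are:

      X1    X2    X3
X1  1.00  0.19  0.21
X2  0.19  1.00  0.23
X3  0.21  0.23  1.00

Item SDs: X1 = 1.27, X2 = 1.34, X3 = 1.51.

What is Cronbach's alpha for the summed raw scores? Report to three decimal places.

Σσ²ᵢ = 1.27² + 1.34² + 1.51² = 5.6886
Covariances σ_ij = r_ij · s_i · s_j:
  σ(X1,X2) = 0.19 × 1.27 × 1.34 = 0.3233
  σ(X1,X3) = 0.21 × 1.27 × 1.51 = 0.4027
  σ(X2,X3) = 0.23 × 1.34 × 1.51 = 0.4654
σ²_T = Σσ²ᵢ + 2·Σσ_ij = 5.6886 + 2 × 1.1914 = 8.0714
α = (3/2)·(1 − 5.6886/8.0714) = 0.443

α = 0.443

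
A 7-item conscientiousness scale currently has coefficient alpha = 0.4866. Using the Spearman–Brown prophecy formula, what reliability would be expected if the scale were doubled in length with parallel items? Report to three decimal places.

predicted reliability = 0.655

Length factor m = 2
α' = m·α / (1 + (m−1)·α)
   = 2 × 0.4866 / (1 + (2 − 1) × 0.4866)
   = 0.9732 / 1.4866 = 0.655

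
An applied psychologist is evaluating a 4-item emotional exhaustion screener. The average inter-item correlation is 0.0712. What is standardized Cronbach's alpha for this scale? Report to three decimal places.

standardized Cronbach's alpha = 0.235

Standardized α = k·r̄ / (1 + (k−1)·r̄) = 4 × 0.0712 / (1 + 3 × 0.0712)
  = 0.2848 / 1.2136 = 0.235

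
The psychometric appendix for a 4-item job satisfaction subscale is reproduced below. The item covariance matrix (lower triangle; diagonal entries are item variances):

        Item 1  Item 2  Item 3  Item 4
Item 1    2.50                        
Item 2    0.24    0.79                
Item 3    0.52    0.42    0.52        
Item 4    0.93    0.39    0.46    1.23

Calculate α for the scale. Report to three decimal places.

sum of item variances = 2.50 + 0.79 + 0.52 + 1.23 = 5.04
Σ_{i<j} σ_ij = 2.96
σ²_T = 5.04 + 2 × 2.96 = 10.96
α = (k/(k−1))·(1 − sum of item variances/σ²_T) = (4/3)·(1 − 5.04/10.96) = 0.720

α = 0.720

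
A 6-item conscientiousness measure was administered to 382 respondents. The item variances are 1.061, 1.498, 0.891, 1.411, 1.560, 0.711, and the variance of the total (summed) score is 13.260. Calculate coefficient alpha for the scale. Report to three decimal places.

α = 0.555

ΣVar(i) = 1.061 + 1.498 + 0.891 + 1.411 + 1.560 + 0.711 = 7.132
α = (k/(k−1))·(1 − ΣVar(i)/σ²_T) = (6/5)·(1 − 7.132/13.260) = 0.555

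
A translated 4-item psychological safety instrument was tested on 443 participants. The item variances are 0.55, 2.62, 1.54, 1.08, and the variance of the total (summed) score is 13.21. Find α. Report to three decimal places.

Σσ²ᵢ = 0.55 + 2.62 + 1.54 + 1.08 = 5.79
α = (k/(k−1))·(1 − Σσ²ᵢ/σ²_T) = (4/3)·(1 − 5.79/13.21) = 0.749

α = 0.749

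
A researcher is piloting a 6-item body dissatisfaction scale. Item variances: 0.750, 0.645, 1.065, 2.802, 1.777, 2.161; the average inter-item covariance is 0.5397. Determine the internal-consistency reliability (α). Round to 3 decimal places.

α = 0.765

sum of item variances = 0.750 + 0.645 + 1.065 + 2.802 + 1.777 + 2.161 = 9.200
Sum of the 15 distinct covariances = 15 × 0.5397 = 8.0955
σ²_T = sum of item variances + 2·Σcov = 9.200 + 2 × 8.0955 = 25.3910
α = (6/5)·(1 − 9.200/25.3910) = 0.765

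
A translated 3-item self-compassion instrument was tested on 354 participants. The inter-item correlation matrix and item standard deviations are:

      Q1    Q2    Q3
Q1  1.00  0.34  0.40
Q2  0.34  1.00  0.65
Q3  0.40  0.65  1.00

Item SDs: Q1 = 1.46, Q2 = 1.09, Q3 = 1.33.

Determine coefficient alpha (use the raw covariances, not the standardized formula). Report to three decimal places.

Σσ²ᵢ = 1.46² + 1.09² + 1.33² = 5.0886
Covariances σ_ij = r_ij · s_i · s_j:
  σ(Q1,Q2) = 0.34 × 1.46 × 1.09 = 0.5411
  σ(Q1,Q3) = 0.40 × 1.46 × 1.33 = 0.7767
  σ(Q2,Q3) = 0.65 × 1.09 × 1.33 = 0.9423
σ²_T = Σσ²ᵢ + 2·Σσ_ij = 5.0886 + 2 × 2.2601 = 9.6088
α = (3/2)·(1 − 5.0886/9.6088) = 0.706

α = 0.706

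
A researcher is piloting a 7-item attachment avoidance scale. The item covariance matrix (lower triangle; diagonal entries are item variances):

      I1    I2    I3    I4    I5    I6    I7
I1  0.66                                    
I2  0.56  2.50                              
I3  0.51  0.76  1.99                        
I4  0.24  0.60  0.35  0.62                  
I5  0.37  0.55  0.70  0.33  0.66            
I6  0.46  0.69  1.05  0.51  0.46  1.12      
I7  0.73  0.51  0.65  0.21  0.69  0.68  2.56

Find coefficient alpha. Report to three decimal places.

ΣVar(i) = 0.66 + 2.50 + 1.99 + 0.62 + 0.66 + 1.12 + 2.56 = 10.11
Sum of off-diagonal covariances = 11.61
σ²_T = 10.11 + 2 × 11.61 = 33.33
α = (k/(k−1))·(1 − ΣVar(i)/σ²_T) = (7/6)·(1 − 10.11/33.33) = 0.813

coefficient alpha = 0.813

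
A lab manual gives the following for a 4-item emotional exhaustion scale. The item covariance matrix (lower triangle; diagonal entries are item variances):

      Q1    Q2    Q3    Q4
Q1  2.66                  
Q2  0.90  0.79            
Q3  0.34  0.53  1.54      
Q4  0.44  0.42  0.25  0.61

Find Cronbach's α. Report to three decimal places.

α = 0.676

ΣVar(i) = 2.66 + 0.79 + 1.54 + 0.61 = 5.60
Σ_{i<j} σ_ij = 2.88
σ²_T = 5.60 + 2 × 2.88 = 11.36
α = (k/(k−1))·(1 − ΣVar(i)/σ²_T) = (4/3)·(1 − 5.60/11.36) = 0.676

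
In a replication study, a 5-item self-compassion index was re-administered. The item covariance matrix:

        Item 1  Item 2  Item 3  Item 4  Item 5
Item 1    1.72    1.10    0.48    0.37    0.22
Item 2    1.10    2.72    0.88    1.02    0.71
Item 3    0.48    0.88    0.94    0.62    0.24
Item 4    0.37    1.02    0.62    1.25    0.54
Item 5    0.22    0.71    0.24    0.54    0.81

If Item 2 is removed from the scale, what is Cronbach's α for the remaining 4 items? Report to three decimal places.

Remaining items: Item 1, Item 3, Item 4, Item 5 (k = 4).
ΣVar(i) = 1.72 + 0.94 + 1.25 + 0.81 = 4.72
Var(T) = 4.72 + 2 × 2.47 = 9.66
α (item deleted) = (4/3)·(1 − 4.72/9.66) = 0.682

α = 0.682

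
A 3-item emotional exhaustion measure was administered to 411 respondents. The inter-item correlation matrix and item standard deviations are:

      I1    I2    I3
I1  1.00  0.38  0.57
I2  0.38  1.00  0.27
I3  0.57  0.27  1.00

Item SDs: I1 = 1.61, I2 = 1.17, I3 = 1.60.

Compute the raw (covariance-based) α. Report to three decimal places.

α = 0.678

Σσ²ᵢ = 1.61² + 1.17² + 1.60² = 6.5210
Covariances σ_ij = r_ij · s_i · s_j:
  σ(I1,I2) = 0.38 × 1.61 × 1.17 = 0.7158
  σ(I1,I3) = 0.57 × 1.61 × 1.60 = 1.4683
  σ(I2,I3) = 0.27 × 1.17 × 1.60 = 0.5054
σ²_T = Σσ²ᵢ + 2·Σσ_ij = 6.5210 + 2 × 2.6895 = 11.9000
α = (3/2)·(1 − 6.5210/11.9000) = 0.678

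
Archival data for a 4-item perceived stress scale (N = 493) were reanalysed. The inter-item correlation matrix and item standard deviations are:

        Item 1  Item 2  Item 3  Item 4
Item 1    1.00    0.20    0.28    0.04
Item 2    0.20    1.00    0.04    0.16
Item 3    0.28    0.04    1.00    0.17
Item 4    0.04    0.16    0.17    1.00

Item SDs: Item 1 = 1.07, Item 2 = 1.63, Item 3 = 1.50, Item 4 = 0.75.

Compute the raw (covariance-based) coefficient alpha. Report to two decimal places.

Σσ²ᵢ = 1.07² + 1.63² + 1.50² + 0.75² = 6.6143
Covariances σ_ij = r_ij · s_i · s_j:
  σ(Item 1,Item 2) = 0.20 × 1.07 × 1.63 = 0.3488
  σ(Item 1,Item 3) = 0.28 × 1.07 × 1.50 = 0.4494
  σ(Item 1,Item 4) = 0.04 × 1.07 × 0.75 = 0.0321
  σ(Item 2,Item 3) = 0.04 × 1.63 × 1.50 = 0.0978
  σ(Item 2,Item 4) = 0.16 × 1.63 × 0.75 = 0.1956
  σ(Item 3,Item 4) = 0.17 × 1.50 × 0.75 = 0.1913
σ²_T = Σσ²ᵢ + 2·Σσ_ij = 6.6143 + 2 × 1.3150 = 9.2443
α = (4/3)·(1 − 6.6143/9.2443) = 0.38

coefficient alpha = 0.38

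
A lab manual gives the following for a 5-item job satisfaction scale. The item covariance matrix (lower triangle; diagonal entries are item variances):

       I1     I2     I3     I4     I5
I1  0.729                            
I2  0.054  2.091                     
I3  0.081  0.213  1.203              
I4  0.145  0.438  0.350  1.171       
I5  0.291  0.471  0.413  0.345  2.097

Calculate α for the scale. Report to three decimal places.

α = 0.543

ΣVar(i) = 0.729 + 2.091 + 1.203 + 1.171 + 2.097 = 7.291
Σ_{i<j} σ_ij = 2.801
Var(T) = 7.291 + 2 × 2.801 = 12.893
α = (k/(k−1))·(1 − ΣVar(i)/Var(T)) = (5/4)·(1 − 7.291/12.893) = 0.543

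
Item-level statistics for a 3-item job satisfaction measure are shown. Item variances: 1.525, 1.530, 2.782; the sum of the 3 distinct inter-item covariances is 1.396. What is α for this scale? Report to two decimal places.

α = 0.49

ΣVar(i) = 1.525 + 1.530 + 2.782 = 5.837
Sum of distinct covariances = 1.396
total variance = ΣVar(i) + 2·Σcov = 5.837 + 2 × 1.396 = 8.629
α = (3/2)·(1 − 5.837/8.629) = 0.49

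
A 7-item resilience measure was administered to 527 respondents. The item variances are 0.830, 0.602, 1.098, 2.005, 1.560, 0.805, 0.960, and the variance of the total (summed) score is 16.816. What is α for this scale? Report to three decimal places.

Σσᵢ² = 0.830 + 0.602 + 1.098 + 2.005 + 1.560 + 0.805 + 0.960 = 7.860
α = (k/(k−1))·(1 − Σσᵢ²/total variance) = (7/6)·(1 − 7.860/16.816) = 0.621

α = 0.621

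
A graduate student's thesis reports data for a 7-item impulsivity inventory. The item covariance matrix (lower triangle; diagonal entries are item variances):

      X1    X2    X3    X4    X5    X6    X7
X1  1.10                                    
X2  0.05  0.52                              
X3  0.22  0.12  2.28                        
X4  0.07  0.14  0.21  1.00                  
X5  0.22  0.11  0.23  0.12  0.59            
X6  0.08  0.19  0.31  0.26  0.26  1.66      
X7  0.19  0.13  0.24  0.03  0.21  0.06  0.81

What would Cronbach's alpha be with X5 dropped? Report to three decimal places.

Cronbach's alpha = 0.461

Remaining items: X1, X2, X3, X4, X6, X7 (k = 6).
Σσ²ᵢ = 1.10 + 0.52 + 2.28 + 1.00 + 1.66 + 0.81 = 7.37
σ²_total = 7.37 + 2 × 2.30 = 11.97
α (item deleted) = (6/5)·(1 − 7.37/11.97) = 0.461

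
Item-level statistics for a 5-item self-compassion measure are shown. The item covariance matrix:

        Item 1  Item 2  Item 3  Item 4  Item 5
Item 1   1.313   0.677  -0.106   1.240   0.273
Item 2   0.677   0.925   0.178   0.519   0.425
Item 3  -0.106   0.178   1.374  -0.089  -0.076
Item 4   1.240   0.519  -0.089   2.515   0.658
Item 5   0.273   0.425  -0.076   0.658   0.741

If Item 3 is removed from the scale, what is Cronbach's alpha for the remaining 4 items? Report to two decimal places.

Remaining items: Item 1, Item 2, Item 4, Item 5 (k = 4).
Σσ²ᵢ = 1.313 + 0.925 + 2.515 + 0.741 = 5.494
σ²_total = 5.494 + 2 × 3.792 = 13.078
α (item deleted) = (4/3)·(1 − 5.494/13.078) = 0.77

α = 0.77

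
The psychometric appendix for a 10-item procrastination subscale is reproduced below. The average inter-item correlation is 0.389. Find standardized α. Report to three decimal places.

α = 0.864

Standardized α = k·r̄ / (1 + (k−1)·r̄) = 10 × 0.389 / (1 + 9 × 0.389)
  = 3.8900 / 4.5010 = 0.864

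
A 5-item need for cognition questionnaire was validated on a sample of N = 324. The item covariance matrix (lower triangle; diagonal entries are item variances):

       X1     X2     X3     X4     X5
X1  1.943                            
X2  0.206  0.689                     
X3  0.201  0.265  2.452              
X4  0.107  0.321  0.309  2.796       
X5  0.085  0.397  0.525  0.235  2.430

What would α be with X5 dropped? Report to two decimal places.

Remaining items: X1, X2, X3, X4 (k = 4).
sum of item variances = 1.943 + 0.689 + 2.452 + 2.796 = 7.880
total variance = 7.880 + 2 × 1.409 = 10.698
α (item deleted) = (4/3)·(1 − 7.880/10.698) = 0.35

α = 0.35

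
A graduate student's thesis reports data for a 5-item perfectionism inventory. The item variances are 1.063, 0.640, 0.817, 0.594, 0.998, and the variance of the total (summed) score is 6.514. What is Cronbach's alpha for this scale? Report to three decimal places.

Σσ²ᵢ = 1.063 + 0.640 + 0.817 + 0.594 + 0.998 = 4.112
α = (k/(k−1))·(1 − Σσ²ᵢ/σ²_total) = (5/4)·(1 − 4.112/6.514) = 0.461

α = 0.461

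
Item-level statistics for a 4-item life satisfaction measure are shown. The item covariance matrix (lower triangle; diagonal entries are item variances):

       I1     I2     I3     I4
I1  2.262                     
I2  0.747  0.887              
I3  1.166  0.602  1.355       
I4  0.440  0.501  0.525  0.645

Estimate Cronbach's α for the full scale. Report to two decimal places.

α = 0.81

ΣVar(i) = 2.262 + 0.887 + 1.355 + 0.645 = 5.149
Sum of the distinct covariances = 3.981
Var(T) = 5.149 + 2 × 3.981 = 13.111
α = (k/(k−1))·(1 − ΣVar(i)/Var(T)) = (4/3)·(1 − 5.149/13.111) = 0.81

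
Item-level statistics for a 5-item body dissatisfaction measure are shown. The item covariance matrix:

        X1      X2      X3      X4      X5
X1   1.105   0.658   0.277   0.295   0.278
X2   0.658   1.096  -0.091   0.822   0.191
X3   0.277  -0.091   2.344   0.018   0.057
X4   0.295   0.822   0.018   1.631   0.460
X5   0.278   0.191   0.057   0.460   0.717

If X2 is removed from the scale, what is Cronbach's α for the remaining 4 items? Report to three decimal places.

α = 0.431

Remaining items: X1, X3, X4, X5 (k = 4).
ΣVar(i) = 1.105 + 2.344 + 1.631 + 0.717 = 5.797
Var(T) = 5.797 + 2 × 1.385 = 8.567
α (item deleted) = (4/3)·(1 − 5.797/8.567) = 0.431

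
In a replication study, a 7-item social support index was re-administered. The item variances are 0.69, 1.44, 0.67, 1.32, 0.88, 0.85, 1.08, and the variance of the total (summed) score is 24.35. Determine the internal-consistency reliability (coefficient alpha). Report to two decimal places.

coefficient alpha = 0.83

Σσ²ᵢ = 0.69 + 1.44 + 0.67 + 1.32 + 0.88 + 0.85 + 1.08 = 6.93
α = (k/(k−1))·(1 − Σσ²ᵢ/σ²_total) = (7/6)·(1 − 6.93/24.35) = 0.83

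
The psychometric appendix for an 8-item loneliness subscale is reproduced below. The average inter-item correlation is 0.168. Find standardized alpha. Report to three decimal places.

standardized alpha = 0.618

Standardized α = k·r̄ / (1 + (k−1)·r̄) = 8 × 0.168 / (1 + 7 × 0.168)
  = 1.3440 / 2.1760 = 0.618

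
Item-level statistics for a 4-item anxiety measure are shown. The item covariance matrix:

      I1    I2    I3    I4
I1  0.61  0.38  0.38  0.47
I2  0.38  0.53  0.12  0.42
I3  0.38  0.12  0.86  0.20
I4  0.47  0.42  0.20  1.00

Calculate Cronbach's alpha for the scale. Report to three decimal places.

sum of item variances = 0.61 + 0.53 + 0.86 + 1.00 = 3.00
Sum of off-diagonal covariances = 1.97
total variance = 3.00 + 2 × 1.97 = 6.94
α = (k/(k−1))·(1 − sum of item variances/total variance) = (4/3)·(1 − 3.00/6.94) = 0.757

α = 0.757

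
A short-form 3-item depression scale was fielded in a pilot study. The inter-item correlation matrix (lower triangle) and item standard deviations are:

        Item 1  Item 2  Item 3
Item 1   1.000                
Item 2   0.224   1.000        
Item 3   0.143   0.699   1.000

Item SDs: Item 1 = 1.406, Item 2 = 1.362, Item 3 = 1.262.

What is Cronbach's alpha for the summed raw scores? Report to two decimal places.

α = 0.61

Σσ²ᵢ = 1.406² + 1.362² + 1.262² = 5.4245
Covariances σ_ij = r_ij · s_i · s_j:
  σ(Item 1,Item 2) = 0.224 × 1.406 × 1.362 = 0.4290
  σ(Item 1,Item 3) = 0.143 × 1.406 × 1.262 = 0.2537
  σ(Item 2,Item 3) = 0.699 × 1.362 × 1.262 = 1.2015
σ²_T = Σσ²ᵢ + 2·Σσ_ij = 5.4245 + 2 × 1.8842 = 9.1929
α = (3/2)·(1 − 5.4245/9.1929) = 0.61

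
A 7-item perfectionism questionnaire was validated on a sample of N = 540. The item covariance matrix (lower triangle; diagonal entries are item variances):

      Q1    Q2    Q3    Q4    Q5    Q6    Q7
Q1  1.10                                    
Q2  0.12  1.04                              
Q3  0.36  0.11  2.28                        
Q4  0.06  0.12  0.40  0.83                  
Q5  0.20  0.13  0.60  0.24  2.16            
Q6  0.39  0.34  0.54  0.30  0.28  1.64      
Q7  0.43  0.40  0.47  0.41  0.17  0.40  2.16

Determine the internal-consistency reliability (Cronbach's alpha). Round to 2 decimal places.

Cronbach's alpha = 0.63

Σσᵢ² = 1.10 + 1.04 + 2.28 + 0.83 + 2.16 + 1.64 + 2.16 = 11.21
Sum of the distinct covariances = 6.47
total variance = 11.21 + 2 × 6.47 = 24.15
α = (k/(k−1))·(1 − Σσᵢ²/total variance) = (7/6)·(1 − 11.21/24.15) = 0.63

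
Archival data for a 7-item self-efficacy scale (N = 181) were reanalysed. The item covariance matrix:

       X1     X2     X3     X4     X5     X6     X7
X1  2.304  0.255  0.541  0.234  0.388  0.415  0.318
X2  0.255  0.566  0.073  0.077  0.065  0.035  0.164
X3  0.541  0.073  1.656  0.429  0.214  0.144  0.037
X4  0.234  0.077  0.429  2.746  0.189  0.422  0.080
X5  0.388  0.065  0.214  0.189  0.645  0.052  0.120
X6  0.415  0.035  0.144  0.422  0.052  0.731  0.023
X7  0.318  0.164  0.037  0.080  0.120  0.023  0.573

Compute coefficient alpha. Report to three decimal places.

coefficient alpha = 0.561

Σσᵢ² = 2.304 + 0.566 + 1.656 + 2.746 + 0.645 + 0.731 + 0.573 = 9.221
Σ_{i<j} σ_ij = 4.275
σ²_total = 9.221 + 2 × 4.275 = 17.771
α = (k/(k−1))·(1 − Σσᵢ²/σ²_total) = (7/6)·(1 − 9.221/17.771) = 0.561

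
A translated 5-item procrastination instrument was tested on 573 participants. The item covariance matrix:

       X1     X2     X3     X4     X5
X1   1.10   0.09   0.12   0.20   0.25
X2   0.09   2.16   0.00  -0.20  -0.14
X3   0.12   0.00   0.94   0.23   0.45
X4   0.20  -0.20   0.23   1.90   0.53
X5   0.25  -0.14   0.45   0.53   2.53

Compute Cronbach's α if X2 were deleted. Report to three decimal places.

Remaining items: X1, X3, X4, X5 (k = 4).
Σσ²ᵢ = 1.10 + 0.94 + 1.90 + 2.53 = 6.47
σ²_T = 6.47 + 2 × 1.78 = 10.03
α (item deleted) = (4/3)·(1 − 6.47/10.03) = 0.473

α = 0.473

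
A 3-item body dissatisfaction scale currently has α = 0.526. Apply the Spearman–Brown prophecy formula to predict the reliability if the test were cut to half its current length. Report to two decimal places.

predicted reliability = 0.36

Length factor m = 1/2
α' = m·α / (1 − (1−m)·α)
   = 1/2 × 0.526 / (1 − (1 − 1/2) × 0.526)
   = 0.2630 / 0.7370 = 0.36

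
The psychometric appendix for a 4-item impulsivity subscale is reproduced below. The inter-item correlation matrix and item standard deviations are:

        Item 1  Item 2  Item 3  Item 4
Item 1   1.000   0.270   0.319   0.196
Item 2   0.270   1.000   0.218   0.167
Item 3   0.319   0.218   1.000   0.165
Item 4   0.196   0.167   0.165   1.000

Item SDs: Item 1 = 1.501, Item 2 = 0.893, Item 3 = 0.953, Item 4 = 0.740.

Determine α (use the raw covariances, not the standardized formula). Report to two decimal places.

Σσ²ᵢ = 1.501² + 0.893² + 0.953² + 0.740² = 4.5063
Covariances σ_ij = r_ij · s_i · s_j:
  σ(Item 1,Item 2) = 0.270 × 1.501 × 0.893 = 0.3619
  σ(Item 1,Item 3) = 0.319 × 1.501 × 0.953 = 0.4563
  σ(Item 1,Item 4) = 0.196 × 1.501 × 0.740 = 0.2177
  σ(Item 2,Item 3) = 0.218 × 0.893 × 0.953 = 0.1855
  σ(Item 2,Item 4) = 0.167 × 0.893 × 0.740 = 0.1104
  σ(Item 3,Item 4) = 0.165 × 0.953 × 0.740 = 0.1164
σ²_T = Σσ²ᵢ + 2·Σσ_ij = 4.5063 + 2 × 1.4482 = 7.4027
α = (4/3)·(1 − 4.5063/7.4027) = 0.52

α = 0.52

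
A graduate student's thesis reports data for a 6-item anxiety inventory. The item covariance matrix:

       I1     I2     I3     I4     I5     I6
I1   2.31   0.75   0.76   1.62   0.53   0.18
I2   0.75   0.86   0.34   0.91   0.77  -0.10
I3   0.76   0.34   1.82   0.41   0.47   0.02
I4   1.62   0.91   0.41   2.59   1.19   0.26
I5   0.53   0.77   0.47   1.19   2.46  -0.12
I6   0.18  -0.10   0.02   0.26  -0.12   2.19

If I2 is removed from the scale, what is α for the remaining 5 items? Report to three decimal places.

α = 0.604

Remaining items: I1, I3, I4, I5, I6 (k = 5).
sum of item variances = 2.31 + 1.82 + 2.59 + 2.46 + 2.19 = 11.37
Var(T) = 11.37 + 2 × 5.32 = 22.01
α (item deleted) = (5/4)·(1 − 11.37/22.01) = 0.604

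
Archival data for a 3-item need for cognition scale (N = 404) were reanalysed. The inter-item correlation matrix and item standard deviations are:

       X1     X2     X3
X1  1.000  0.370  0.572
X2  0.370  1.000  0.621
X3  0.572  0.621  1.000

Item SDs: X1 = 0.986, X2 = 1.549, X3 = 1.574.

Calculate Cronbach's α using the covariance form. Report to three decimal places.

Cronbach's α = 0.755

Σσ²ᵢ = 0.986² + 1.549² + 1.574² = 5.8491
Covariances σ_ij = r_ij · s_i · s_j:
  σ(X1,X2) = 0.370 × 0.986 × 1.549 = 0.5651
  σ(X1,X3) = 0.572 × 0.986 × 1.574 = 0.8877
  σ(X2,X3) = 0.621 × 1.549 × 1.574 = 1.5141
σ²_T = Σσ²ᵢ + 2·Σσ_ij = 5.8491 + 2 × 2.9669 = 11.7829
α = (3/2)·(1 − 5.8491/11.7829) = 0.755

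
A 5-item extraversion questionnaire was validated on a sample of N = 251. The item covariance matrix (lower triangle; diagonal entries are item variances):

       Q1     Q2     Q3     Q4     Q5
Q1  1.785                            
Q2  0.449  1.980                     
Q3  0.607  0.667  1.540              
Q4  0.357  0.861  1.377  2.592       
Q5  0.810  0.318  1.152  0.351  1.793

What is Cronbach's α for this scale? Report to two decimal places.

Σσ²ᵢ = 1.785 + 1.980 + 1.540 + 2.592 + 1.793 = 9.690
Sum of off-diagonal covariances = 6.949
total variance = 9.690 + 2 × 6.949 = 23.588
α = (k/(k−1))·(1 − Σσ²ᵢ/total variance) = (5/4)·(1 − 9.690/23.588) = 0.74

Cronbach's α = 0.74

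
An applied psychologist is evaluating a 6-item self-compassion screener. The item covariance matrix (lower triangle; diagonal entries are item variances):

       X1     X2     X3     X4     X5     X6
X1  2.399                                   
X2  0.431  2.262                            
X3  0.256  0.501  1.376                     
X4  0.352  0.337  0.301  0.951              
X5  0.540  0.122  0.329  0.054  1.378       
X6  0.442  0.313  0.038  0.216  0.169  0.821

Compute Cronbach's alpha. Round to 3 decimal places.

ΣVar(i) = 2.399 + 2.262 + 1.376 + 0.951 + 1.378 + 0.821 = 9.187
Σ_{i<j} σ_ij = 4.401
σ²_total = 9.187 + 2 × 4.401 = 17.989
α = (k/(k−1))·(1 − ΣVar(i)/σ²_total) = (6/5)·(1 − 9.187/17.989) = 0.587

Cronbach's alpha = 0.587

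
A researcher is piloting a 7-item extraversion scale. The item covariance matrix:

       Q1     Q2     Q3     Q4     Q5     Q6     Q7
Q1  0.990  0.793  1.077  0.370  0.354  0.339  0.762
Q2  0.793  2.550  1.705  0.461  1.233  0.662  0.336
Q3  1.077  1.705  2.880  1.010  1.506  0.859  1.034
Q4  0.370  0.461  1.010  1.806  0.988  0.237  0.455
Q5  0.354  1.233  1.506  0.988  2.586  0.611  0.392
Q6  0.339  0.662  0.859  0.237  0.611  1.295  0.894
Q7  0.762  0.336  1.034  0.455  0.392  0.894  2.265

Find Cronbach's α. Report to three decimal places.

Σσᵢ² = 0.990 + 2.550 + 2.880 + 1.806 + 2.586 + 1.295 + 2.265 = 14.372
Σ_{i<j} σ_ij = 16.078
σ²_total = 14.372 + 2 × 16.078 = 46.528
α = (k/(k−1))·(1 − Σσᵢ²/σ²_total) = (7/6)·(1 − 14.372/46.528) = 0.806

Cronbach's α = 0.806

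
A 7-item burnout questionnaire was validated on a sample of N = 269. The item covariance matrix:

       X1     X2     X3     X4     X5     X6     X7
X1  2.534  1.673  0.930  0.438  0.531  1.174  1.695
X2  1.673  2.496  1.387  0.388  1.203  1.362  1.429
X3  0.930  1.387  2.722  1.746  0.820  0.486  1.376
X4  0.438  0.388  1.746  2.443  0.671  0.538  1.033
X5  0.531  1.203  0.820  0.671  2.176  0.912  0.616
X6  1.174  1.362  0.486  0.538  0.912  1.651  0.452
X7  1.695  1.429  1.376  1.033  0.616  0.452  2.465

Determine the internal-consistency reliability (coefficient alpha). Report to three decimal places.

α = 0.836

Σσᵢ² = 2.534 + 2.496 + 2.722 + 2.443 + 2.176 + 1.651 + 2.465 = 16.487
Sum of the distinct covariances = 20.860
total variance = 16.487 + 2 × 20.860 = 58.207
α = (k/(k−1))·(1 − Σσᵢ²/total variance) = (7/6)·(1 − 16.487/58.207) = 0.836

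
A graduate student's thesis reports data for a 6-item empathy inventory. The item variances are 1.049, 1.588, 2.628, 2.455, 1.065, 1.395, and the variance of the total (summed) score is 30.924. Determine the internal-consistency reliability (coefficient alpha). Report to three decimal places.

coefficient alpha = 0.805

Σσᵢ² = 1.049 + 1.588 + 2.628 + 2.455 + 1.065 + 1.395 = 10.180
α = (k/(k−1))·(1 − Σσᵢ²/total variance) = (6/5)·(1 − 10.180/30.924) = 0.805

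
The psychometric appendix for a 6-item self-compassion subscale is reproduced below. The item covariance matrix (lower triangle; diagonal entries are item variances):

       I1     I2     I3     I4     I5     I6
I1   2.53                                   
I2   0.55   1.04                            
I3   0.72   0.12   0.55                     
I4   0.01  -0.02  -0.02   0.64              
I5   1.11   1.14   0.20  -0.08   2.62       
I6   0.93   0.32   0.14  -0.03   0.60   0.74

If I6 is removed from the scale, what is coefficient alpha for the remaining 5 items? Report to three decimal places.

coefficient alpha = 0.628

Remaining items: I1, I2, I3, I4, I5 (k = 5).
ΣVar(i) = 2.53 + 1.04 + 0.55 + 0.64 + 2.62 = 7.38
σ²_T = 7.38 + 2 × 3.73 = 14.84
α (item deleted) = (5/4)·(1 − 7.38/14.84) = 0.628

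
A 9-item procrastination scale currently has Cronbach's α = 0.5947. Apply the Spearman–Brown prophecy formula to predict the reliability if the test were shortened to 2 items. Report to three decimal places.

Length factor m = 2/9 = 0.2222
α' = m·α / (1 − (1−m)·α)
   = 2/9 × 0.5947 / (1 − (1 − 2/9) × 0.5947)
   = 0.1322 / 0.5375 = 0.246

predicted reliability = 0.246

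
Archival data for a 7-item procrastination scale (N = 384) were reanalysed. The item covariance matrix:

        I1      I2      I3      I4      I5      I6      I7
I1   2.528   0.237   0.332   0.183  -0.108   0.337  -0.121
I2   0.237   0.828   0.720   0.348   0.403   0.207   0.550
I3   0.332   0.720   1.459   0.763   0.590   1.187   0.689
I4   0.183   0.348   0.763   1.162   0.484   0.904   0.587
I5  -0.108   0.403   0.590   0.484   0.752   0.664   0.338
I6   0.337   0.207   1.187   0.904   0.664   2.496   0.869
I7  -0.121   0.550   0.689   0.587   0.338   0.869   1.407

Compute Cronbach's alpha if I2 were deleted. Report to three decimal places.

α = 0.733

Remaining items: I1, I3, I4, I5, I6, I7 (k = 6).
sum of item variances = 2.528 + 1.459 + 1.162 + 0.752 + 2.496 + 1.407 = 9.804
Var(T) = 9.804 + 2 × 7.698 = 25.200
α (item deleted) = (6/5)·(1 − 9.804/25.200) = 0.733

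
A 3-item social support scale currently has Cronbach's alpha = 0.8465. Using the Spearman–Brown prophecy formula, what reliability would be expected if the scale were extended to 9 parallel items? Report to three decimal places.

predicted reliability = 0.943

Length factor m = 9/3 = 3.0000
α' = m·α / (1 + (m−1)·α)
   = 9/3 × 0.8465 / (1 + (9/3 − 1) × 0.8465)
   = 2.5395 / 2.6930 = 0.943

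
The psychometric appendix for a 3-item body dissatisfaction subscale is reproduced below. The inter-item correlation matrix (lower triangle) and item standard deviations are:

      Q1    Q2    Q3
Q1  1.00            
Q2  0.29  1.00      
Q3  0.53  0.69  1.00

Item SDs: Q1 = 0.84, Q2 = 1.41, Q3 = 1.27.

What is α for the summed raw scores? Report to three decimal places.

α = 0.748

Σσ²ᵢ = 0.84² + 1.41² + 1.27² = 4.3066
Covariances σ_ij = r_ij · s_i · s_j:
  σ(Q1,Q2) = 0.29 × 0.84 × 1.41 = 0.3435
  σ(Q1,Q3) = 0.53 × 0.84 × 1.27 = 0.5654
  σ(Q2,Q3) = 0.69 × 1.41 × 1.27 = 1.2356
σ²_T = Σσ²ᵢ + 2·Σσ_ij = 4.3066 + 2 × 2.1445 = 8.5956
α = (3/2)·(1 − 4.3066/8.5956) = 0.748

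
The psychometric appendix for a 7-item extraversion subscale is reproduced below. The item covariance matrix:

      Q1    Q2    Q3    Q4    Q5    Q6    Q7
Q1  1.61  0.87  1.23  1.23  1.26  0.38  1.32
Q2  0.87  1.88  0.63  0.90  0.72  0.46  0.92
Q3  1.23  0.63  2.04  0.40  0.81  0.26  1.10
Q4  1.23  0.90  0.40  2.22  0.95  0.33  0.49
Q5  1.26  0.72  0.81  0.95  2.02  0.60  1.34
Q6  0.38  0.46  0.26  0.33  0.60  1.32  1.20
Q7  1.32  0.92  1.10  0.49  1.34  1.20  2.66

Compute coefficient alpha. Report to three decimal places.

α = 0.836

Σσᵢ² = 1.61 + 1.88 + 2.04 + 2.22 + 2.02 + 1.32 + 2.66 = 13.75
Sum of off-diagonal covariances = 17.40
total variance = 13.75 + 2 × 17.40 = 48.55
α = (k/(k−1))·(1 − Σσᵢ²/total variance) = (7/6)·(1 − 13.75/48.55) = 0.836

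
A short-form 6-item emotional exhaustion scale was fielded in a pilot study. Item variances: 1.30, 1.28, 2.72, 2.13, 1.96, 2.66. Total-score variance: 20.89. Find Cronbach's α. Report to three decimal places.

α = 0.508

ΣVar(i) = 1.30 + 1.28 + 2.72 + 2.13 + 1.96 + 2.66 = 12.05
α = (k/(k−1))·(1 − ΣVar(i)/total variance) = (6/5)·(1 − 12.05/20.89) = 0.508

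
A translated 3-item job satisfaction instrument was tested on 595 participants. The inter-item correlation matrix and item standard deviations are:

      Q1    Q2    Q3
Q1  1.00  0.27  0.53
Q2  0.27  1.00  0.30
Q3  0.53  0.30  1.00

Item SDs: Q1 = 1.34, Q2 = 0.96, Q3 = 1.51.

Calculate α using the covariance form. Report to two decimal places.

Σσ²ᵢ = 1.34² + 0.96² + 1.51² = 4.9973
Covariances σ_ij = r_ij · s_i · s_j:
  σ(Q1,Q2) = 0.27 × 1.34 × 0.96 = 0.3473
  σ(Q1,Q3) = 0.53 × 1.34 × 1.51 = 1.0724
  σ(Q2,Q3) = 0.30 × 0.96 × 1.51 = 0.4349
σ²_T = Σσ²ᵢ + 2·Σσ_ij = 4.9973 + 2 × 1.8546 = 8.7065
α = (3/2)·(1 − 4.9973/8.7065) = 0.64

α = 0.64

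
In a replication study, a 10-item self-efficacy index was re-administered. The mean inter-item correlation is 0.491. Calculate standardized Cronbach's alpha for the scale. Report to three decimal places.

Standardized α = k·r̄ / (1 + (k−1)·r̄) = 10 × 0.491 / (1 + 9 × 0.491)
  = 4.9100 / 5.4190 = 0.906

α = 0.906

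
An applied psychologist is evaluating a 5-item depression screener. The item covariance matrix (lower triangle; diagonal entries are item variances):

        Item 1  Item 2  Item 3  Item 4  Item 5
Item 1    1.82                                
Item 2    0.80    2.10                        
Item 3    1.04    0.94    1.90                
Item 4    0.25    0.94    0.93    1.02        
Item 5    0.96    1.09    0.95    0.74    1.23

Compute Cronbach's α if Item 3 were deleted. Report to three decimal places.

Remaining items: Item 1, Item 2, Item 4, Item 5 (k = 4).
Σσᵢ² = 1.82 + 2.10 + 1.02 + 1.23 = 6.17
Var(T) = 6.17 + 2 × 4.78 = 15.73
α (item deleted) = (4/3)·(1 − 6.17/15.73) = 0.810

Cronbach's α = 0.810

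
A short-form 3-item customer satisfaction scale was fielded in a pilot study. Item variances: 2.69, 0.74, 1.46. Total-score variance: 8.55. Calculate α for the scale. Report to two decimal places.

ΣVar(i) = 2.69 + 0.74 + 1.46 = 4.89
α = (k/(k−1))·(1 − ΣVar(i)/σ²_T) = (3/2)·(1 − 4.89/8.55) = 0.64

α = 0.64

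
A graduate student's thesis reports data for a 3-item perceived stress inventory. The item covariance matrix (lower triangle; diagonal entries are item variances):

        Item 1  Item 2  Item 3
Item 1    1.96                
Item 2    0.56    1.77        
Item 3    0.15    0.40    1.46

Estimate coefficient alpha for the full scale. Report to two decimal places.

α = 0.45

sum of item variances = 1.96 + 1.77 + 1.46 = 5.19
Sum of the distinct covariances = 1.11
Var(T) = 5.19 + 2 × 1.11 = 7.41
α = (k/(k−1))·(1 − sum of item variances/Var(T)) = (3/2)·(1 − 5.19/7.41) = 0.45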